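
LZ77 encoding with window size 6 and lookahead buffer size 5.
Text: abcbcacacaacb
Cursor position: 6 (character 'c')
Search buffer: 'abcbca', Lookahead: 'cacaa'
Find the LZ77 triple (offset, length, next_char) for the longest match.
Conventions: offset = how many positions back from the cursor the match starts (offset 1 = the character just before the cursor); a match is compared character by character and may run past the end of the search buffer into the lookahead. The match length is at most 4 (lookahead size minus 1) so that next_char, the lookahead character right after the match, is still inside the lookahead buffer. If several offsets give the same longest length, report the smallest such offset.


Try each offset into the search buffer:
  offset=1 (pos 5, char 'a'): match length 0
  offset=2 (pos 4, char 'c'): match length 4
  offset=3 (pos 3, char 'b'): match length 0
  offset=4 (pos 2, char 'c'): match length 1
  offset=5 (pos 1, char 'b'): match length 0
  offset=6 (pos 0, char 'a'): match length 0
Longest match has length 4 at offset 2.
next_char = character at position 6 + 4 = 10 -> 'a'

Best match: offset=2, length=4 (matching 'caca' starting at position 4)
LZ77 triple: (2, 4, 'a')


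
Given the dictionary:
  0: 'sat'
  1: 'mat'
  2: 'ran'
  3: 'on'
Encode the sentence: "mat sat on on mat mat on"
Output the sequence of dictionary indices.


Look up each word in the dictionary:
  'mat' -> 1
  'sat' -> 0
  'on' -> 3
  'on' -> 3
  'mat' -> 1
  'mat' -> 1
  'on' -> 3

Encoded: [1, 0, 3, 3, 1, 1, 3]


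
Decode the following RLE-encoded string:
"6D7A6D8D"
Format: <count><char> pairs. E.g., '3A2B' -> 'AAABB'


Expanding each <count><char> pair:
  6D -> 'DDDDDD'
  7A -> 'AAAAAAA'
  6D -> 'DDDDDD'
  8D -> 'DDDDDDDD'

Decoded = DDDDDDAAAAAAADDDDDDDDDDDDDD


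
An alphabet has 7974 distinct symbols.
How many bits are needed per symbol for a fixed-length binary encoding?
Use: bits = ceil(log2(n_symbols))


log2(7974) = 12.9611
Bracket: 2^12 = 4096 < 7974 <= 2^13 = 8192
So ceil(log2(7974)) = 13

bits = ceil(log2(7974)) = ceil(12.9611) = 13 bits


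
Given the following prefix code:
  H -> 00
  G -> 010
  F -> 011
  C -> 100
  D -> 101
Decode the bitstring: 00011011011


Decoding step by step:
Bits 00 -> H
Bits 011 -> F
Bits 011 -> F
Bits 011 -> F


Decoded message: HFFF


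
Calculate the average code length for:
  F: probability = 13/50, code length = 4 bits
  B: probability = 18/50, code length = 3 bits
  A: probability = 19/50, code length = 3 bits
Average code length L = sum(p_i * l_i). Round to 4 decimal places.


Weighted contributions p_i * l_i:
  F: (13/50) * 4 = 52/50
  B: (18/50) * 3 = 54/50
  A: (19/50) * 3 = 57/50
Sum = (52 + 54 + 57)/50 = 163/50

L = 163/50 = 3.2600 bits/symbol


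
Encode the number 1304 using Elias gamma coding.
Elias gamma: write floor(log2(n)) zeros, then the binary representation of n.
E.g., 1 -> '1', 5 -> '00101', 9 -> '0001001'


num_bits = floor(log2(1304)) + 1 = 11
leading_zeros = num_bits - 1 = 10
binary(1304) = 10100011000

Elias gamma(1304) = '0000000000' + '10100011000' = 000000000010100011000 (21 bits)


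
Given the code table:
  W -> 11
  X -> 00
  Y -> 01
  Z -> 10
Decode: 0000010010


Decoding:
00 -> X
00 -> X
01 -> Y
00 -> X
10 -> Z


Result: XXYXZ


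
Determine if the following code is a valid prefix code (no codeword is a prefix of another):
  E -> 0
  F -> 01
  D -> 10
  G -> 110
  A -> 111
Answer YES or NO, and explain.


Checking each pair (does one codeword prefix another?):
  E='0' vs F='01': prefix -- VIOLATION

NO -- this is NOT a valid prefix code. E (0) is a prefix of F (01).


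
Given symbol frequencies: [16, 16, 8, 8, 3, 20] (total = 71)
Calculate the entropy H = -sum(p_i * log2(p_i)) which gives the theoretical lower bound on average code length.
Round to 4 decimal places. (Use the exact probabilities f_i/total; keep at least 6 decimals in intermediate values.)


Per-symbol terms -p_i * log2(p_i) with p_i = f_i/71:
  p = 16/71 = 0.225352: log2(p) = -2.149747, -p*log2(p) = 0.484450
  p = 16/71 = 0.225352: log2(p) = -2.149747, -p*log2(p) = 0.484450
  p = 8/71 = 0.112676: log2(p) = -3.149747, -p*log2(p) = 0.354901
  p = 8/71 = 0.112676: log2(p) = -3.149747, -p*log2(p) = 0.354901
  p = 3/71 = 0.042254: log2(p) = -4.564785, -p*log2(p) = 0.192878
  p = 20/71 = 0.281690: log2(p) = -1.827819, -p*log2(p) = 0.514879
H = 0.484450 + 0.484450 + 0.354901 + 0.354901 + 0.192878 + 0.514879 = 2.386459

H = 2.3865 bits/symbol


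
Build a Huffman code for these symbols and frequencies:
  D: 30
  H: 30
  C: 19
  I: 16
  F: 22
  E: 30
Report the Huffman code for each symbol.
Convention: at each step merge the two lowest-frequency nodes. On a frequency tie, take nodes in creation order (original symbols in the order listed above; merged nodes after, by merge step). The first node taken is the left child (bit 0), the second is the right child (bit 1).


Huffman tree construction:
Step 1: Merge I(16) + C(19) = 35
Step 2: Merge F(22) + D(30) = 52
Step 3: Merge H(30) + E(30) = 60
Step 4: Merge (I+C)(35) + (F+D)(52) = 87
Step 5: Merge (H+E)(60) + ((I+C)+(F+D))(87) = 147
Read each symbol's code off the tree from the root (left child = 0, right child = 1).

Codes:
  D: 111 (length 3)
  H: 00 (length 2)
  C: 101 (length 3)
  I: 100 (length 3)
  F: 110 (length 3)
  E: 01 (length 2)
Average code length: 381/147 = 2.5918 bits/symbol


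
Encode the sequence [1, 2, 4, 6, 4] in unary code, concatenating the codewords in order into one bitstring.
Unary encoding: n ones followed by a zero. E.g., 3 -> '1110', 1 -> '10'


Encode each number as n ones followed by a terminating 0:
  1 -> 10 (2 bits)
  2 -> 110 (3 bits)
  4 -> 11110 (5 bits)
  6 -> 1111110 (7 bits)
  4 -> 11110 (5 bits)
Total length = 2 + 3 + 5 + 7 + 5 = 22 bits.

Unary([1, 2, 4, 6, 4]) = 1011011110111111011110 (22 bits)


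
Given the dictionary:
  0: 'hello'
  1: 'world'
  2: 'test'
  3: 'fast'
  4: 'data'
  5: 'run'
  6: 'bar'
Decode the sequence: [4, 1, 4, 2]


Look up each index in the dictionary:
  4 -> 'data'
  1 -> 'world'
  4 -> 'data'
  2 -> 'test'

Decoded: "data world data test"


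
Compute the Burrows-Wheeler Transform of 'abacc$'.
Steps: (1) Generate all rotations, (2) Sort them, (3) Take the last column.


Rotations (sorted):
  0: $abacc -> last char: c
  1: abacc$ -> last char: $
  2: acc$ab -> last char: b
  3: bacc$a -> last char: a
  4: c$abac -> last char: c
  5: cc$aba -> last char: a


BWT = c$baca


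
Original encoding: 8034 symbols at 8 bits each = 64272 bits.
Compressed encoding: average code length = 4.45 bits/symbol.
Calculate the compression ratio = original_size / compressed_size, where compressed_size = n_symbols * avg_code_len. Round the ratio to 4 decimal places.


original_size = n_symbols * orig_bits = 8034 * 8 = 64272 bits
compressed_size = n_symbols * avg_code_len = 8034 * 4.45 = 35751.3 bits
ratio = original_size / compressed_size = 64272 / 35751.3 = 1.7978

Compression ratio = 1.7978


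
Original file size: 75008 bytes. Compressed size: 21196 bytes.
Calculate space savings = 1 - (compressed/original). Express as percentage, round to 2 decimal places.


ratio = compressed/original = 21196/75008 = 0.282583
savings = 1 - ratio = 1 - 0.282583 = 0.717417
as a percentage: 0.717417 * 100 = 71.74%

Space savings = 1 - 21196/75008 = 71.74%


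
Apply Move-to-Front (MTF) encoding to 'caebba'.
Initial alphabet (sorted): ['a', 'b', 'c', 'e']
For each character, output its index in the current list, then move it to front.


MTF encoding:
'c': index 2 in ['a', 'b', 'c', 'e'] -> ['c', 'a', 'b', 'e']
'a': index 1 in ['c', 'a', 'b', 'e'] -> ['a', 'c', 'b', 'e']
'e': index 3 in ['a', 'c', 'b', 'e'] -> ['e', 'a', 'c', 'b']
'b': index 3 in ['e', 'a', 'c', 'b'] -> ['b', 'e', 'a', 'c']
'b': index 0 in ['b', 'e', 'a', 'c'] -> ['b', 'e', 'a', 'c']
'a': index 2 in ['b', 'e', 'a', 'c'] -> ['a', 'b', 'e', 'c']


Output: [2, 1, 3, 3, 0, 2]


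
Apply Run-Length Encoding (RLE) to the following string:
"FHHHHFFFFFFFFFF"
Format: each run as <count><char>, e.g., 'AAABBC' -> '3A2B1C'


Scanning runs left to right:
  i=0: run of 'F' x 1 -> '1F'
  i=1: run of 'H' x 4 -> '4H'
  i=5: run of 'F' x 10 -> '10F'

RLE = 1F4H10F


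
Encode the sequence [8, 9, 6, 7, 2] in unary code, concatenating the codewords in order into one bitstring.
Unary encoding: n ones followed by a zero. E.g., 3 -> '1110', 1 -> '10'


Encode each number as n ones followed by a terminating 0:
  8 -> 111111110 (9 bits)
  9 -> 1111111110 (10 bits)
  6 -> 1111110 (7 bits)
  7 -> 11111110 (8 bits)
  2 -> 110 (3 bits)
Total length = 9 + 10 + 7 + 8 + 3 = 37 bits.

Unary([8, 9, 6, 7, 2]) = 1111111101111111110111111011111110110 (37 bits)


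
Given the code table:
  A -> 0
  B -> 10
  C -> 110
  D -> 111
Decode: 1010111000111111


Decoding:
10 -> B
10 -> B
111 -> D
0 -> A
0 -> A
0 -> A
111 -> D
111 -> D


Result: BBDAAADD


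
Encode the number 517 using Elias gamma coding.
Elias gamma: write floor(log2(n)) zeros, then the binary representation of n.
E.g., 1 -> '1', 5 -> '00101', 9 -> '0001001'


num_bits = floor(log2(517)) + 1 = 10
leading_zeros = num_bits - 1 = 9
binary(517) = 1000000101

Elias gamma(517) = '000000000' + '1000000101' = 0000000001000000101 (19 bits)


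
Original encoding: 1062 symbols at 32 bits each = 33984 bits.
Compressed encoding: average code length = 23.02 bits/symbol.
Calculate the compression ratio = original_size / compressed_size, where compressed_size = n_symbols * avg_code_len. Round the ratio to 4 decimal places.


original_size = n_symbols * orig_bits = 1062 * 32 = 33984 bits
compressed_size = n_symbols * avg_code_len = 1062 * 23.02 = 24447.24 bits
ratio = original_size / compressed_size = 33984 / 24447.24 = 1.3901

Compression ratio = 1.3901


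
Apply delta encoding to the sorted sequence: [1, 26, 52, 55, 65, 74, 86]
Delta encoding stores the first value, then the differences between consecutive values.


First value: 1
Deltas:
  26 - 1 = 25
  52 - 26 = 26
  55 - 52 = 3
  65 - 55 = 10
  74 - 65 = 9
  86 - 74 = 12


Delta encoded: [1, 25, 26, 3, 10, 9, 12]


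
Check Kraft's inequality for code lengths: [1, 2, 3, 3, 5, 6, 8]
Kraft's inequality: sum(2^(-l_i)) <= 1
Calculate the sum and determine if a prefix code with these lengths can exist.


Sum = 2^(-1) + 2^(-2) + 2^(-3) + 2^(-3) + 2^(-5) + 2^(-6) + 2^(-8)
    = 0.5 + 0.25 + 0.125 + 0.125 + 0.03125 + 0.015625 + 0.00390625
    = 269/256 = 1.05078125
Since 1.05078125 > 1, Kraft's inequality is NOT satisfied.
A prefix code with these lengths CANNOT exist.

Kraft sum = 1.05078125. Not satisfied.


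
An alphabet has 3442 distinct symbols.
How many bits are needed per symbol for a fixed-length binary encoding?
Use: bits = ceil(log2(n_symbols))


log2(3442) = 11.749
Bracket: 2^11 = 2048 < 3442 <= 2^12 = 4096
So ceil(log2(3442)) = 12

bits = ceil(log2(3442)) = ceil(11.749) = 12 bits


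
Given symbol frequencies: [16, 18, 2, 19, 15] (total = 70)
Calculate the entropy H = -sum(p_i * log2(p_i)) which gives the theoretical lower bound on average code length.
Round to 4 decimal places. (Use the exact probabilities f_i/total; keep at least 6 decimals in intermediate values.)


Per-symbol terms -p_i * log2(p_i) with p_i = f_i/70:
  p = 16/70 = 0.228571: log2(p) = -2.129283, -p*log2(p) = 0.486693
  p = 18/70 = 0.257143: log2(p) = -1.959358, -p*log2(p) = 0.503835
  p = 2/70 = 0.028571: log2(p) = -5.129283, -p*log2(p) = 0.146551
  p = 19/70 = 0.271429: log2(p) = -1.881356, -p*log2(p) = 0.510654
  p = 15/70 = 0.214286: log2(p) = -2.222392, -p*log2(p) = 0.476227
H = 0.486693 + 0.503835 + 0.146551 + 0.510654 + 0.476227 = 2.123960

H = 2.124 bits/symbol


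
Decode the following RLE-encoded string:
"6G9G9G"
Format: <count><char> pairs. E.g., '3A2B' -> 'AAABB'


Expanding each <count><char> pair:
  6G -> 'GGGGGG'
  9G -> 'GGGGGGGGG'
  9G -> 'GGGGGGGGG'

Decoded = GGGGGGGGGGGGGGGGGGGGGGGG


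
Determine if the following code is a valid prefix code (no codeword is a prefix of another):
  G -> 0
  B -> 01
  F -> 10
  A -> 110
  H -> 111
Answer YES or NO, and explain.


Checking each pair (does one codeword prefix another?):
  G='0' vs B='01': prefix -- VIOLATION

NO -- this is NOT a valid prefix code. G (0) is a prefix of B (01).


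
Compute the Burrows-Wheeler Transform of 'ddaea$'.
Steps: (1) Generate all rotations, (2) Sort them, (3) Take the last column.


Rotations (sorted):
  0: $ddaea -> last char: a
  1: a$ddae -> last char: e
  2: aea$dd -> last char: d
  3: daea$d -> last char: d
  4: ddaea$ -> last char: $
  5: ea$dda -> last char: a


BWT = aedd$a


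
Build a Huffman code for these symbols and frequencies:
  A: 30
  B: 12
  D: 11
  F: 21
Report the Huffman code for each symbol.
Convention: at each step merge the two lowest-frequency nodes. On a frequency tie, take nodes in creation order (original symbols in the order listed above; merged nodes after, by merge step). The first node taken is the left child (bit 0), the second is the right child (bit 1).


Huffman tree construction:
Step 1: Merge D(11) + B(12) = 23
Step 2: Merge F(21) + (D+B)(23) = 44
Step 3: Merge A(30) + (F+(D+B))(44) = 74
Read each symbol's code off the tree from the root (left child = 0, right child = 1).

Codes:
  A: 0 (length 1)
  B: 111 (length 3)
  D: 110 (length 3)
  F: 10 (length 2)
Average code length: 141/74 = 1.9054 bits/symbol


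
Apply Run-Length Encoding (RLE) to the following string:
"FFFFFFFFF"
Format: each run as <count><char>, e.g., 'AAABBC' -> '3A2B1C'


Scanning runs left to right:
  i=0: run of 'F' x 9 -> '9F'

RLE = 9F


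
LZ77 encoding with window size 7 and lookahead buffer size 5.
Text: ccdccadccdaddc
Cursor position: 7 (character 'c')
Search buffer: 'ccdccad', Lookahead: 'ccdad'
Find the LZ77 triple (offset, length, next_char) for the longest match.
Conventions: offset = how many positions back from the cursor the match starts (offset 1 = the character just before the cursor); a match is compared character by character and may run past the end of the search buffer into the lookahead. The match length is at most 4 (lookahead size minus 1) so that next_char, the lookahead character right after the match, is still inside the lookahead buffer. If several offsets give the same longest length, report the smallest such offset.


Try each offset into the search buffer:
  offset=1 (pos 6, char 'd'): match length 0
  offset=2 (pos 5, char 'a'): match length 0
  offset=3 (pos 4, char 'c'): match length 1
  offset=4 (pos 3, char 'c'): match length 2
  offset=5 (pos 2, char 'd'): match length 0
  offset=6 (pos 1, char 'c'): match length 1
  offset=7 (pos 0, char 'c'): match length 3
Longest match has length 3 at offset 7.
next_char = character at position 7 + 3 = 10 -> 'a'

Best match: offset=7, length=3 (matching 'ccd' starting at position 0)
LZ77 triple: (7, 3, 'a')


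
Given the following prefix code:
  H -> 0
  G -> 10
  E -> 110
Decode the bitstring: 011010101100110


Decoding step by step:
Bits 0 -> H
Bits 110 -> E
Bits 10 -> G
Bits 10 -> G
Bits 110 -> E
Bits 0 -> H
Bits 110 -> E


Decoded message: HEGGEHE


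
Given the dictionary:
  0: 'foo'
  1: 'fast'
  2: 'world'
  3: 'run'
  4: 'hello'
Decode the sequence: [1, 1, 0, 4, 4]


Look up each index in the dictionary:
  1 -> 'fast'
  1 -> 'fast'
  0 -> 'foo'
  4 -> 'hello'
  4 -> 'hello'

Decoded: "fast fast foo hello hello"


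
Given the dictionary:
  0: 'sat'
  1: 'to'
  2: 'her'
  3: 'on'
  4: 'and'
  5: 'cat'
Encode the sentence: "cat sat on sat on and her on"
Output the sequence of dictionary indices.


Look up each word in the dictionary:
  'cat' -> 5
  'sat' -> 0
  'on' -> 3
  'sat' -> 0
  'on' -> 3
  'and' -> 4
  'her' -> 2
  'on' -> 3

Encoded: [5, 0, 3, 0, 3, 4, 2, 3]


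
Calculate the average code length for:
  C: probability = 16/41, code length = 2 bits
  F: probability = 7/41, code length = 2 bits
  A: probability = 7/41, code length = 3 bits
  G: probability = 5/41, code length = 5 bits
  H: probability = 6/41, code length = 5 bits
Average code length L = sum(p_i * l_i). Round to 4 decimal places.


Weighted contributions p_i * l_i:
  C: (16/41) * 2 = 32/41
  F: (7/41) * 2 = 14/41
  A: (7/41) * 3 = 21/41
  G: (5/41) * 5 = 25/41
  H: (6/41) * 5 = 30/41
Sum = (32 + 14 + 21 + 25 + 30)/41 = 122/41

L = 122/41 = 2.9756 bits/symbol


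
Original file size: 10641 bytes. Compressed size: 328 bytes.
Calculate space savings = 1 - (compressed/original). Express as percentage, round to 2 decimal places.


ratio = compressed/original = 328/10641 = 0.030824
savings = 1 - ratio = 1 - 0.030824 = 0.969176
as a percentage: 0.969176 * 100 = 96.92%

Space savings = 1 - 328/10641 = 96.92%


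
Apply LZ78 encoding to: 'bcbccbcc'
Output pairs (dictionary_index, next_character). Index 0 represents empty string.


LZ78 encoding steps:
Dictionary: {0: ''}
Step 1: w='' (idx 0), next='b' -> output (0, 'b'), add 'b' as idx 1
Step 2: w='' (idx 0), next='c' -> output (0, 'c'), add 'c' as idx 2
Step 3: w='b' (idx 1), next='c' -> output (1, 'c'), add 'bc' as idx 3
Step 4: w='c' (idx 2), next='b' -> output (2, 'b'), add 'cb' as idx 4
Step 5: w='c' (idx 2), next='c' -> output (2, 'c'), add 'cc' as idx 5


Encoded: [(0, 'b'), (0, 'c'), (1, 'c'), (2, 'b'), (2, 'c')]


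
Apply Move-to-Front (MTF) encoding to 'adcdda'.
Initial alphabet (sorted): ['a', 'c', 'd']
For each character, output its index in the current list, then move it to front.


MTF encoding:
'a': index 0 in ['a', 'c', 'd'] -> ['a', 'c', 'd']
'd': index 2 in ['a', 'c', 'd'] -> ['d', 'a', 'c']
'c': index 2 in ['d', 'a', 'c'] -> ['c', 'd', 'a']
'd': index 1 in ['c', 'd', 'a'] -> ['d', 'c', 'a']
'd': index 0 in ['d', 'c', 'a'] -> ['d', 'c', 'a']
'a': index 2 in ['d', 'c', 'a'] -> ['a', 'd', 'c']


Output: [0, 2, 2, 1, 0, 2]


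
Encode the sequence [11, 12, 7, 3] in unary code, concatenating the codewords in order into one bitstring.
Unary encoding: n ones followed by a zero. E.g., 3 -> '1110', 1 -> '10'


Encode each number as n ones followed by a terminating 0:
  11 -> 111111111110 (12 bits)
  12 -> 1111111111110 (13 bits)
  7 -> 11111110 (8 bits)
  3 -> 1110 (4 bits)
Total length = 12 + 13 + 8 + 4 = 37 bits.

Unary([11, 12, 7, 3]) = 1111111111101111111111110111111101110 (37 bits)


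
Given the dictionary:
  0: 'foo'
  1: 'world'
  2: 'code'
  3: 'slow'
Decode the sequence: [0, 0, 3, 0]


Look up each index in the dictionary:
  0 -> 'foo'
  0 -> 'foo'
  3 -> 'slow'
  0 -> 'foo'

Decoded: "foo foo slow foo"


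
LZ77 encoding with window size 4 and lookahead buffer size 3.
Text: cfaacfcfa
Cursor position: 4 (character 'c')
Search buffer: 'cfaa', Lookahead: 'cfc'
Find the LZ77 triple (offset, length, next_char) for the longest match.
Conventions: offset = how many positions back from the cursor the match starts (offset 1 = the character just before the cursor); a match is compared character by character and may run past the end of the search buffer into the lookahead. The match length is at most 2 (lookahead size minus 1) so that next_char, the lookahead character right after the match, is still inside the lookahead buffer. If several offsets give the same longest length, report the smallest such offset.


Try each offset into the search buffer:
  offset=1 (pos 3, char 'a'): match length 0
  offset=2 (pos 2, char 'a'): match length 0
  offset=3 (pos 1, char 'f'): match length 0
  offset=4 (pos 0, char 'c'): match length 2
Longest match has length 2 at offset 4.
next_char = character at position 4 + 2 = 6 -> 'c'

Best match: offset=4, length=2 (matching 'cf' starting at position 0)
LZ77 triple: (4, 2, 'c')


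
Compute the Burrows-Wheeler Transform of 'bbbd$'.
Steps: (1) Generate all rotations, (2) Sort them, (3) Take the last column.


Rotations (sorted):
  0: $bbbd -> last char: d
  1: bbbd$ -> last char: $
  2: bbd$b -> last char: b
  3: bd$bb -> last char: b
  4: d$bbb -> last char: b


BWT = d$bbb


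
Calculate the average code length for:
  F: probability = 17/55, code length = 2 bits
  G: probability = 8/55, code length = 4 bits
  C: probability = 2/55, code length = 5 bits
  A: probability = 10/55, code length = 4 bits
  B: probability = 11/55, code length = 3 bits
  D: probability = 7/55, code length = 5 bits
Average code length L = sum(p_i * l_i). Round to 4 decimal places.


Weighted contributions p_i * l_i:
  F: (17/55) * 2 = 34/55
  G: (8/55) * 4 = 32/55
  C: (2/55) * 5 = 10/55
  A: (10/55) * 4 = 40/55
  B: (11/55) * 3 = 33/55
  D: (7/55) * 5 = 35/55
Sum = (34 + 32 + 10 + 40 + 33 + 35)/55 = 184/55

L = 184/55 = 3.3455 bits/symbol


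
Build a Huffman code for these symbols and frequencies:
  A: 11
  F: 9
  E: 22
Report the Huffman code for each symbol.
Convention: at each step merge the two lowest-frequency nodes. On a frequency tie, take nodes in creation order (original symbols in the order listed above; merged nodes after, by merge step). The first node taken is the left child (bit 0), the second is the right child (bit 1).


Huffman tree construction:
Step 1: Merge F(9) + A(11) = 20
Step 2: Merge (F+A)(20) + E(22) = 42
Read each symbol's code off the tree from the root (left child = 0, right child = 1).

Codes:
  A: 01 (length 2)
  F: 00 (length 2)
  E: 1 (length 1)
Average code length: 62/42 = 1.4762 bits/symbol


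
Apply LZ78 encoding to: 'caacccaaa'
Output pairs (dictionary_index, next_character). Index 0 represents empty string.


LZ78 encoding steps:
Dictionary: {0: ''}
Step 1: w='' (idx 0), next='c' -> output (0, 'c'), add 'c' as idx 1
Step 2: w='' (idx 0), next='a' -> output (0, 'a'), add 'a' as idx 2
Step 3: w='a' (idx 2), next='c' -> output (2, 'c'), add 'ac' as idx 3
Step 4: w='c' (idx 1), next='c' -> output (1, 'c'), add 'cc' as idx 4
Step 5: w='a' (idx 2), next='a' -> output (2, 'a'), add 'aa' as idx 5
Step 6: w='a' (idx 2), end of input -> output (2, '')


Encoded: [(0, 'c'), (0, 'a'), (2, 'c'), (1, 'c'), (2, 'a'), (2, '')]


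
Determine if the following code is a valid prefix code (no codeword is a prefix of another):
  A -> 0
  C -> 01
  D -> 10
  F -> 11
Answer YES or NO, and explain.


Checking each pair (does one codeword prefix another?):
  A='0' vs C='01': prefix -- VIOLATION

NO -- this is NOT a valid prefix code. A (0) is a prefix of C (01).


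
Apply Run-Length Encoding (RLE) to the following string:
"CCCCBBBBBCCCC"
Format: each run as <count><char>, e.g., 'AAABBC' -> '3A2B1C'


Scanning runs left to right:
  i=0: run of 'C' x 4 -> '4C'
  i=4: run of 'B' x 5 -> '5B'
  i=9: run of 'C' x 4 -> '4C'

RLE = 4C5B4C


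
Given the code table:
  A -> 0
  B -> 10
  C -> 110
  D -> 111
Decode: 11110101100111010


Decoding:
111 -> D
10 -> B
10 -> B
110 -> C
0 -> A
111 -> D
0 -> A
10 -> B


Result: DBBCADAB


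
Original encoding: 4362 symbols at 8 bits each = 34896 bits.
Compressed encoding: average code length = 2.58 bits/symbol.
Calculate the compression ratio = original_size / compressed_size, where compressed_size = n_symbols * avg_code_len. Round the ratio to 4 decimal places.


original_size = n_symbols * orig_bits = 4362 * 8 = 34896 bits
compressed_size = n_symbols * avg_code_len = 4362 * 2.58 = 11253.96 bits
ratio = original_size / compressed_size = 34896 / 11253.96 = 3.1008

Compression ratio = 3.1008


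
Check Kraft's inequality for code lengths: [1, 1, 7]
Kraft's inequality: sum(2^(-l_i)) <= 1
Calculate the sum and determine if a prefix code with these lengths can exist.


Sum = 2^(-1) + 2^(-1) + 2^(-7)
    = 0.5 + 0.5 + 0.0078125
    = 129/128 = 1.0078125
Since 1.0078125 > 1, Kraft's inequality is NOT satisfied.
A prefix code with these lengths CANNOT exist.

Kraft sum = 1.0078125. Not satisfied.


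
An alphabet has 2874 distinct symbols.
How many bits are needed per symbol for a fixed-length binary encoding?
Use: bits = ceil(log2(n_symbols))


log2(2874) = 11.4888
Bracket: 2^11 = 2048 < 2874 <= 2^12 = 4096
So ceil(log2(2874)) = 12

bits = ceil(log2(2874)) = ceil(11.4888) = 12 bits


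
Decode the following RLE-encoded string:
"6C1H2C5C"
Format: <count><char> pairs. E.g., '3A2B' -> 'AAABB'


Expanding each <count><char> pair:
  6C -> 'CCCCCC'
  1H -> 'H'
  2C -> 'CC'
  5C -> 'CCCCC'

Decoded = CCCCCCHCCCCCCC


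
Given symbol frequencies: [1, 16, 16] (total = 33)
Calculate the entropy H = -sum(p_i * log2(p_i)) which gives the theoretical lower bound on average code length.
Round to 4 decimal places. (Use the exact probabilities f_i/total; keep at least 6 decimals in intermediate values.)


Per-symbol terms -p_i * log2(p_i) with p_i = f_i/33:
  p = 1/33 = 0.030303: log2(p) = -5.044394, -p*log2(p) = 0.152860
  p = 16/33 = 0.484848: log2(p) = -1.044394, -p*log2(p) = 0.506373
  p = 16/33 = 0.484848: log2(p) = -1.044394, -p*log2(p) = 0.506373
H = 0.152860 + 0.506373 + 0.506373 = 1.165606

H = 1.1656 bits/symbol


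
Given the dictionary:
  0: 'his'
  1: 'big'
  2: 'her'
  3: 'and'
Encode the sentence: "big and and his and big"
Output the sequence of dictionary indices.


Look up each word in the dictionary:
  'big' -> 1
  'and' -> 3
  'and' -> 3
  'his' -> 0
  'and' -> 3
  'big' -> 1

Encoded: [1, 3, 3, 0, 3, 1]


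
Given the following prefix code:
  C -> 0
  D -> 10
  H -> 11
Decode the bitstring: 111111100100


Decoding step by step:
Bits 11 -> H
Bits 11 -> H
Bits 11 -> H
Bits 10 -> D
Bits 0 -> C
Bits 10 -> D
Bits 0 -> C


Decoded message: HHHDCDC


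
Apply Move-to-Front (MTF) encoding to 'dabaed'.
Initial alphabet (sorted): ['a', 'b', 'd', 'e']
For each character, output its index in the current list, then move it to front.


MTF encoding:
'd': index 2 in ['a', 'b', 'd', 'e'] -> ['d', 'a', 'b', 'e']
'a': index 1 in ['d', 'a', 'b', 'e'] -> ['a', 'd', 'b', 'e']
'b': index 2 in ['a', 'd', 'b', 'e'] -> ['b', 'a', 'd', 'e']
'a': index 1 in ['b', 'a', 'd', 'e'] -> ['a', 'b', 'd', 'e']
'e': index 3 in ['a', 'b', 'd', 'e'] -> ['e', 'a', 'b', 'd']
'd': index 3 in ['e', 'a', 'b', 'd'] -> ['d', 'e', 'a', 'b']


Output: [2, 1, 2, 1, 3, 3]


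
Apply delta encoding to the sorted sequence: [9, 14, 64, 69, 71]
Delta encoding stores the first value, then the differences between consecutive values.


First value: 9
Deltas:
  14 - 9 = 5
  64 - 14 = 50
  69 - 64 = 5
  71 - 69 = 2


Delta encoded: [9, 5, 50, 5, 2]


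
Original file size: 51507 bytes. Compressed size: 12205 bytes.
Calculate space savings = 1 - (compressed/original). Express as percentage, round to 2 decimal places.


ratio = compressed/original = 12205/51507 = 0.236958
savings = 1 - ratio = 1 - 0.236958 = 0.763042
as a percentage: 0.763042 * 100 = 76.3%

Space savings = 1 - 12205/51507 = 76.3%


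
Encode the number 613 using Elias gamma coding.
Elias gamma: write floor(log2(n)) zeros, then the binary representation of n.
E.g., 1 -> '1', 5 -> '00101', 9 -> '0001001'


num_bits = floor(log2(613)) + 1 = 10
leading_zeros = num_bits - 1 = 9
binary(613) = 1001100101

Elias gamma(613) = '000000000' + '1001100101' = 0000000001001100101 (19 bits)


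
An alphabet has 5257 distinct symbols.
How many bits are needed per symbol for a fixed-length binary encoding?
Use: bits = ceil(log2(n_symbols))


log2(5257) = 12.36
Bracket: 2^12 = 4096 < 5257 <= 2^13 = 8192
So ceil(log2(5257)) = 13

bits = ceil(log2(5257)) = ceil(12.36) = 13 bits


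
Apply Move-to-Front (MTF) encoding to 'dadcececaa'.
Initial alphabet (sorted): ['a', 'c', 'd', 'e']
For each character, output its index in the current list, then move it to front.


MTF encoding:
'd': index 2 in ['a', 'c', 'd', 'e'] -> ['d', 'a', 'c', 'e']
'a': index 1 in ['d', 'a', 'c', 'e'] -> ['a', 'd', 'c', 'e']
'd': index 1 in ['a', 'd', 'c', 'e'] -> ['d', 'a', 'c', 'e']
'c': index 2 in ['d', 'a', 'c', 'e'] -> ['c', 'd', 'a', 'e']
'e': index 3 in ['c', 'd', 'a', 'e'] -> ['e', 'c', 'd', 'a']
'c': index 1 in ['e', 'c', 'd', 'a'] -> ['c', 'e', 'd', 'a']
'e': index 1 in ['c', 'e', 'd', 'a'] -> ['e', 'c', 'd', 'a']
'c': index 1 in ['e', 'c', 'd', 'a'] -> ['c', 'e', 'd', 'a']
'a': index 3 in ['c', 'e', 'd', 'a'] -> ['a', 'c', 'e', 'd']
'a': index 0 in ['a', 'c', 'e', 'd'] -> ['a', 'c', 'e', 'd']


Output: [2, 1, 1, 2, 3, 1, 1, 1, 3, 0]


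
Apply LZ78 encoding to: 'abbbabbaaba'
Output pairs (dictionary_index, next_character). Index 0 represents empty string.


LZ78 encoding steps:
Dictionary: {0: ''}
Step 1: w='' (idx 0), next='a' -> output (0, 'a'), add 'a' as idx 1
Step 2: w='' (idx 0), next='b' -> output (0, 'b'), add 'b' as idx 2
Step 3: w='b' (idx 2), next='b' -> output (2, 'b'), add 'bb' as idx 3
Step 4: w='a' (idx 1), next='b' -> output (1, 'b'), add 'ab' as idx 4
Step 5: w='b' (idx 2), next='a' -> output (2, 'a'), add 'ba' as idx 5
Step 6: w='ab' (idx 4), next='a' -> output (4, 'a'), add 'aba' as idx 6


Encoded: [(0, 'a'), (0, 'b'), (2, 'b'), (1, 'b'), (2, 'a'), (4, 'a')]


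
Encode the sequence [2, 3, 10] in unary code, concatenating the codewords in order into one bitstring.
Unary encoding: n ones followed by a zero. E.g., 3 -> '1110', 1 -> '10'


Encode each number as n ones followed by a terminating 0:
  2 -> 110 (3 bits)
  3 -> 1110 (4 bits)
  10 -> 11111111110 (11 bits)
Total length = 3 + 4 + 11 = 18 bits.

Unary([2, 3, 10]) = 110111011111111110 (18 bits)


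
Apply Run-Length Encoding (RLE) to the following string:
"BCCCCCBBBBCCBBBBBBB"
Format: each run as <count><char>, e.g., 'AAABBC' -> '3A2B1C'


Scanning runs left to right:
  i=0: run of 'B' x 1 -> '1B'
  i=1: run of 'C' x 5 -> '5C'
  i=6: run of 'B' x 4 -> '4B'
  i=10: run of 'C' x 2 -> '2C'
  i=12: run of 'B' x 7 -> '7B'

RLE = 1B5C4B2C7B


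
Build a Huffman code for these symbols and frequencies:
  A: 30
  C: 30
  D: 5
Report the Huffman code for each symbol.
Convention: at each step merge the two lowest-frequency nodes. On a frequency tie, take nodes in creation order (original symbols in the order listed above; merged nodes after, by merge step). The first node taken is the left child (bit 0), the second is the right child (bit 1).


Huffman tree construction:
Step 1: Merge D(5) + A(30) = 35
Step 2: Merge C(30) + (D+A)(35) = 65
Read each symbol's code off the tree from the root (left child = 0, right child = 1).

Codes:
  A: 11 (length 2)
  C: 0 (length 1)
  D: 10 (length 2)
Average code length: 100/65 = 1.5385 bits/symbol


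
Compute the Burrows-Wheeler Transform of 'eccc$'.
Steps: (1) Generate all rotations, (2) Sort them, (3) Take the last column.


Rotations (sorted):
  0: $eccc -> last char: c
  1: c$ecc -> last char: c
  2: cc$ec -> last char: c
  3: ccc$e -> last char: e
  4: eccc$ -> last char: $


BWT = ccce$


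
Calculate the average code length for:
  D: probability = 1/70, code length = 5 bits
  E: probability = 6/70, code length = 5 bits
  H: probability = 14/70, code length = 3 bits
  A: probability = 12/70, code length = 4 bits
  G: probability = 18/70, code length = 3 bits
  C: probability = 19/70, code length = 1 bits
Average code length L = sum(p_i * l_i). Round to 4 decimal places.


Weighted contributions p_i * l_i:
  D: (1/70) * 5 = 5/70
  E: (6/70) * 5 = 30/70
  H: (14/70) * 3 = 42/70
  A: (12/70) * 4 = 48/70
  G: (18/70) * 3 = 54/70
  C: (19/70) * 1 = 19/70
Sum = (5 + 30 + 42 + 48 + 54 + 19)/70 = 198/70

L = 198/70 = 2.8286 bits/symbol


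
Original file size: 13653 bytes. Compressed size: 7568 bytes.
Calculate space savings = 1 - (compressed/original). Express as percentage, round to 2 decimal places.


ratio = compressed/original = 7568/13653 = 0.55431
savings = 1 - ratio = 1 - 0.55431 = 0.44569
as a percentage: 0.44569 * 100 = 44.57%

Space savings = 1 - 7568/13653 = 44.57%


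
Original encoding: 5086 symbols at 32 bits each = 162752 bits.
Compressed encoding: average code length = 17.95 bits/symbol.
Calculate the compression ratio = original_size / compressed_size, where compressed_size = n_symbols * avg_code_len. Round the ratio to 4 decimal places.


original_size = n_symbols * orig_bits = 5086 * 32 = 162752 bits
compressed_size = n_symbols * avg_code_len = 5086 * 17.95 = 91293.7 bits
ratio = original_size / compressed_size = 162752 / 91293.7 = 1.7827

Compression ratio = 1.7827


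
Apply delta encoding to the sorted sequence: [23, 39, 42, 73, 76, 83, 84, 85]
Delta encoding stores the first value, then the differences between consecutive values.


First value: 23
Deltas:
  39 - 23 = 16
  42 - 39 = 3
  73 - 42 = 31
  76 - 73 = 3
  83 - 76 = 7
  84 - 83 = 1
  85 - 84 = 1


Delta encoded: [23, 16, 3, 31, 3, 7, 1, 1]


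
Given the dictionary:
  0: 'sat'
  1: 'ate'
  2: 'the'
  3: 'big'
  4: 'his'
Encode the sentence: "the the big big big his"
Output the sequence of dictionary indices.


Look up each word in the dictionary:
  'the' -> 2
  'the' -> 2
  'big' -> 3
  'big' -> 3
  'big' -> 3
  'his' -> 4

Encoded: [2, 2, 3, 3, 3, 4]


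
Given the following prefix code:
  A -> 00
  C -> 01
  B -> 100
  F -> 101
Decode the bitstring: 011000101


Decoding step by step:
Bits 01 -> C
Bits 100 -> B
Bits 01 -> C
Bits 01 -> C


Decoded message: CBCC


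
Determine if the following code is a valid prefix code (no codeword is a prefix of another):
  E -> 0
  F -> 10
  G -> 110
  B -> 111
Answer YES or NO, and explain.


Checking each pair (does one codeword prefix another?):
  E='0' vs F='10': no prefix
  E='0' vs G='110': no prefix
  E='0' vs B='111': no prefix
  F='10' vs E='0': no prefix
  F='10' vs G='110': no prefix
  F='10' vs B='111': no prefix
  G='110' vs E='0': no prefix
  G='110' vs F='10': no prefix
  G='110' vs B='111': no prefix
  B='111' vs E='0': no prefix
  B='111' vs F='10': no prefix
  B='111' vs G='110': no prefix
No violation found over all pairs.

YES -- this is a valid prefix code. No codeword is a prefix of any other codeword.


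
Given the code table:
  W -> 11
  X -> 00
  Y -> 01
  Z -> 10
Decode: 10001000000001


Decoding:
10 -> Z
00 -> X
10 -> Z
00 -> X
00 -> X
00 -> X
01 -> Y


Result: ZXZXXXY


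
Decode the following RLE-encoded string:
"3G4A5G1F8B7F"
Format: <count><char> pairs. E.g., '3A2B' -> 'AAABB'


Expanding each <count><char> pair:
  3G -> 'GGG'
  4A -> 'AAAA'
  5G -> 'GGGGG'
  1F -> 'F'
  8B -> 'BBBBBBBB'
  7F -> 'FFFFFFF'

Decoded = GGGAAAAGGGGGFBBBBBBBBFFFFFFF


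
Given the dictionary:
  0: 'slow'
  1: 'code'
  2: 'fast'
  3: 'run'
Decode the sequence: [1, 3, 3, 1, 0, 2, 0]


Look up each index in the dictionary:
  1 -> 'code'
  3 -> 'run'
  3 -> 'run'
  1 -> 'code'
  0 -> 'slow'
  2 -> 'fast'
  0 -> 'slow'

Decoded: "code run run code slow fast slow"


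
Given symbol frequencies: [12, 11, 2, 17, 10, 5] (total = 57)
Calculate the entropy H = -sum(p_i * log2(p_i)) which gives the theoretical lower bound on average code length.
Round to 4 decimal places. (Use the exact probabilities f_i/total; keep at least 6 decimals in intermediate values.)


Per-symbol terms -p_i * log2(p_i) with p_i = f_i/57:
  p = 12/57 = 0.210526: log2(p) = -2.247928, -p*log2(p) = 0.473248
  p = 11/57 = 0.192982: log2(p) = -2.373458, -p*log2(p) = 0.458036
  p = 2/57 = 0.035088: log2(p) = -4.832890, -p*log2(p) = 0.169575
  p = 17/57 = 0.298246: log2(p) = -1.745427, -p*log2(p) = 0.520566
  p = 10/57 = 0.175439: log2(p) = -2.510962, -p*log2(p) = 0.440520
  p = 5/57 = 0.087719: log2(p) = -3.510962, -p*log2(p) = 0.307979
H = 0.473248 + 0.458036 + 0.169575 + 0.520566 + 0.440520 + 0.307979 = 2.369924

H = 2.3699 bits/symbol


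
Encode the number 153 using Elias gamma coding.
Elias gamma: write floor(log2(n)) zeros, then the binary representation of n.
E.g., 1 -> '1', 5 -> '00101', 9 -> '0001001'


num_bits = floor(log2(153)) + 1 = 8
leading_zeros = num_bits - 1 = 7
binary(153) = 10011001

Elias gamma(153) = '0000000' + '10011001' = 000000010011001 (15 bits)


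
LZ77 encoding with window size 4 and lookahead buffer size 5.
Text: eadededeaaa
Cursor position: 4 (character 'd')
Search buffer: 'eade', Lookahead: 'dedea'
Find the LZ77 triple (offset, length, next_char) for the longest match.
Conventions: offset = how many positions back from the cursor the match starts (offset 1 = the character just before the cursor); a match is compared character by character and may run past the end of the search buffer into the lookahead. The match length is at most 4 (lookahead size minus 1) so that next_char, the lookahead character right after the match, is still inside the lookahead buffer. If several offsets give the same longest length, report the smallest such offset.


Try each offset into the search buffer:
  offset=1 (pos 3, char 'e'): match length 0
  offset=2 (pos 2, char 'd'): match length 4
  offset=3 (pos 1, char 'a'): match length 0
  offset=4 (pos 0, char 'e'): match length 0
Longest match has length 4 at offset 2.
next_char = character at position 4 + 4 = 8 -> 'a'

Best match: offset=2, length=4 (matching 'dede' starting at position 2)
LZ77 triple: (2, 4, 'a')


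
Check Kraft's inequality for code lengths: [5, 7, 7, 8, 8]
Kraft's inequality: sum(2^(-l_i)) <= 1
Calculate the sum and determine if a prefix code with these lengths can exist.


Sum = 2^(-5) + 2^(-7) + 2^(-7) + 2^(-8) + 2^(-8)
    = 0.03125 + 0.0078125 + 0.0078125 + 0.00390625 + 0.00390625
    = 14/256 = 0.0546875
Since 0.0546875 <= 1, Kraft's inequality IS satisfied.
A prefix code with these lengths CAN exist.

Kraft sum = 0.0546875. Satisfied.


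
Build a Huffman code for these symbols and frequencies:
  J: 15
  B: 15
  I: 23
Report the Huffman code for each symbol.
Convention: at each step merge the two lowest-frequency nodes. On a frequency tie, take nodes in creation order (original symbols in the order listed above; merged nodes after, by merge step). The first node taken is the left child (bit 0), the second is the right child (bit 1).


Huffman tree construction:
Step 1: Merge J(15) + B(15) = 30
Step 2: Merge I(23) + (J+B)(30) = 53
Read each symbol's code off the tree from the root (left child = 0, right child = 1).

Codes:
  J: 10 (length 2)
  B: 11 (length 2)
  I: 0 (length 1)
Average code length: 83/53 = 1.5660 bits/symbol


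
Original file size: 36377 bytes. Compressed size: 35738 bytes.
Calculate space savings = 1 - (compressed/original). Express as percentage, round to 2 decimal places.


ratio = compressed/original = 35738/36377 = 0.982434
savings = 1 - ratio = 1 - 0.982434 = 0.017566
as a percentage: 0.017566 * 100 = 1.76%

Space savings = 1 - 35738/36377 = 1.76%


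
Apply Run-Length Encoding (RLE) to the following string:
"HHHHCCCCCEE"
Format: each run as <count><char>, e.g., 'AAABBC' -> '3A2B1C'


Scanning runs left to right:
  i=0: run of 'H' x 4 -> '4H'
  i=4: run of 'C' x 5 -> '5C'
  i=9: run of 'E' x 2 -> '2E'

RLE = 4H5C2E


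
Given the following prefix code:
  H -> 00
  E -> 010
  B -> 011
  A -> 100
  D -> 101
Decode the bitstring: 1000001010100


Decoding step by step:
Bits 100 -> A
Bits 00 -> H
Bits 010 -> E
Bits 101 -> D
Bits 00 -> H


Decoded message: AHEDH


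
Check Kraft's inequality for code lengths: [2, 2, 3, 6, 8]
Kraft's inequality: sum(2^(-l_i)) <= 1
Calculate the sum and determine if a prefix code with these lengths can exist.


Sum = 2^(-2) + 2^(-2) + 2^(-3) + 2^(-6) + 2^(-8)
    = 0.25 + 0.25 + 0.125 + 0.015625 + 0.00390625
    = 165/256 = 0.64453125
Since 0.64453125 <= 1, Kraft's inequality IS satisfied.
A prefix code with these lengths CAN exist.

Kraft sum = 0.64453125. Satisfied.


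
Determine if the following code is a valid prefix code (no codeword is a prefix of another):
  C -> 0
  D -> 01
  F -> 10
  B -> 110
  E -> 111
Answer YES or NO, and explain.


Checking each pair (does one codeword prefix another?):
  C='0' vs D='01': prefix -- VIOLATION

NO -- this is NOT a valid prefix code. C (0) is a prefix of D (01).


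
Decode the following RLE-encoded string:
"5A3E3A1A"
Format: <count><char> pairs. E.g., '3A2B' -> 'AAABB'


Expanding each <count><char> pair:
  5A -> 'AAAAA'
  3E -> 'EEE'
  3A -> 'AAA'
  1A -> 'A'

Decoded = AAAAAEEEAAAA


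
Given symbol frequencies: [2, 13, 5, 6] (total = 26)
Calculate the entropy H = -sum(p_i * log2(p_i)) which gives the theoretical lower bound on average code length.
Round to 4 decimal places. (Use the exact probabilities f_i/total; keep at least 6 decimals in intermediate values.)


Per-symbol terms -p_i * log2(p_i) with p_i = f_i/26:
  p = 2/26 = 0.076923: log2(p) = -3.700440, -p*log2(p) = 0.284649
  p = 13/26 = 0.500000: log2(p) = -1.000000, -p*log2(p) = 0.500000
  p = 5/26 = 0.192308: log2(p) = -2.378512, -p*log2(p) = 0.457406
  p = 6/26 = 0.230769: log2(p) = -2.115477, -p*log2(p) = 0.488187
H = 0.284649 + 0.500000 + 0.457406 + 0.488187 = 1.730242

H = 1.7302 bits/symbol
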